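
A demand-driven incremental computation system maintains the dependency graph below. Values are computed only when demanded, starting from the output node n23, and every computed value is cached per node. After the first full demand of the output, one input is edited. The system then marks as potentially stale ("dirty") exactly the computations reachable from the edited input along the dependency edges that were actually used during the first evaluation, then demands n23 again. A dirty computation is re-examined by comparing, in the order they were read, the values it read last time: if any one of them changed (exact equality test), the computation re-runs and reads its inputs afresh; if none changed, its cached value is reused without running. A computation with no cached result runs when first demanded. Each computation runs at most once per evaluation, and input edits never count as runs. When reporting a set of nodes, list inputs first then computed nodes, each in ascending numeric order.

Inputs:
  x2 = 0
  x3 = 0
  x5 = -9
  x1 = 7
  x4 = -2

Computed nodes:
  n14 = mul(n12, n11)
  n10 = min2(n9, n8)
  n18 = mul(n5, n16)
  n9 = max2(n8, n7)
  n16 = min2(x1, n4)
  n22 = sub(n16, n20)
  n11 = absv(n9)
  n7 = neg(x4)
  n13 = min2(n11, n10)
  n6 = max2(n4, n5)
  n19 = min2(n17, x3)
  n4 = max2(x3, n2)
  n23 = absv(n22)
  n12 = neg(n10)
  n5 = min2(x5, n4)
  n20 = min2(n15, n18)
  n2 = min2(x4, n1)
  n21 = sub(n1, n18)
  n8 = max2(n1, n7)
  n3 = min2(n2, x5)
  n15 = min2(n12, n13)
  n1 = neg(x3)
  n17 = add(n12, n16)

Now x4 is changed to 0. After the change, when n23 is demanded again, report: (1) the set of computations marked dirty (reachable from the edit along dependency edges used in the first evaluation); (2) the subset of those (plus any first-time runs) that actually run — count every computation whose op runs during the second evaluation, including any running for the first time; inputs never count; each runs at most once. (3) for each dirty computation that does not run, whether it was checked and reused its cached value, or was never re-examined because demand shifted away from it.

Marked dirty: n2, n4, n5, n7, n8, n9, n10, n11, n12, n13, n15, n16, n18, n20, n22, n23.
Computations that run: n2, n4, n7, n8, n9, n10, n11, n12, n13, n15, n20, n22, n23 — 13 in total.
Checked but reused from cache: n5, n16, n18.
Key observation: the cutoff stops propagation at n5 — its inputs' values are unchanged, so it reuses its cache.

First evaluation (everything demanded from the output):
  n1 = neg(0) = 0
  n2 = min2(-2, 0) = -2
  n4 = max2(0, -2) = 0
  n5 = min2(-9, 0) = -9
  n7 = neg(-2) = 2
  n8 = max2(0, 2) = 2
  n9 = max2(2, 2) = 2
  n10 = min2(2, 2) = 2
  n11 = absv(2) = 2
  n12 = neg(2) = -2
  n13 = min2(2, 2) = 2
  n15 = min2(-2, 2) = -2
  n16 = min2(7, 0) = 0
  n18 = mul(-9, 0) = 0
  n20 = min2(-2, 0) = -2
  n22 = sub(0, -2) = 2
  n23 = absv(2) = 2

Propagation after the edit:
  n2: runs — x4 -2->0; result 0.
  n4: runs — n2 -2->0; result 0 (same value as before).
  n5: checked — values it read are unchanged (x5 unchanged, n4 unchanged); reused cached -9 without running.
  n7: runs — x4 -2->0; result 0.
  n8: runs — n7 2->0; result 0.
  n9: runs — n8 2->0; n7 2->0; result 0.
  n10: runs — n9 2->0; n8 2->0; result 0.
  n11: runs — n9 2->0; result 0.
  n12: runs — n10 2->0; result 0.
  n13: runs — n11 2->0; n10 2->0; result 0.
  n15: runs — n12 -2->0; n13 2->0; result 0.
  n16: checked — values it read are unchanged (x1 unchanged, n4 unchanged); reused cached 0 without running.
  n18: checked — values it read are unchanged (n5 unchanged, n16 unchanged); reused cached 0 without running.
  n20: runs — n15 -2->0; result 0.
  n22: runs — n20 -2->0; result 0.
  n23: runs — n22 2->0; result 0.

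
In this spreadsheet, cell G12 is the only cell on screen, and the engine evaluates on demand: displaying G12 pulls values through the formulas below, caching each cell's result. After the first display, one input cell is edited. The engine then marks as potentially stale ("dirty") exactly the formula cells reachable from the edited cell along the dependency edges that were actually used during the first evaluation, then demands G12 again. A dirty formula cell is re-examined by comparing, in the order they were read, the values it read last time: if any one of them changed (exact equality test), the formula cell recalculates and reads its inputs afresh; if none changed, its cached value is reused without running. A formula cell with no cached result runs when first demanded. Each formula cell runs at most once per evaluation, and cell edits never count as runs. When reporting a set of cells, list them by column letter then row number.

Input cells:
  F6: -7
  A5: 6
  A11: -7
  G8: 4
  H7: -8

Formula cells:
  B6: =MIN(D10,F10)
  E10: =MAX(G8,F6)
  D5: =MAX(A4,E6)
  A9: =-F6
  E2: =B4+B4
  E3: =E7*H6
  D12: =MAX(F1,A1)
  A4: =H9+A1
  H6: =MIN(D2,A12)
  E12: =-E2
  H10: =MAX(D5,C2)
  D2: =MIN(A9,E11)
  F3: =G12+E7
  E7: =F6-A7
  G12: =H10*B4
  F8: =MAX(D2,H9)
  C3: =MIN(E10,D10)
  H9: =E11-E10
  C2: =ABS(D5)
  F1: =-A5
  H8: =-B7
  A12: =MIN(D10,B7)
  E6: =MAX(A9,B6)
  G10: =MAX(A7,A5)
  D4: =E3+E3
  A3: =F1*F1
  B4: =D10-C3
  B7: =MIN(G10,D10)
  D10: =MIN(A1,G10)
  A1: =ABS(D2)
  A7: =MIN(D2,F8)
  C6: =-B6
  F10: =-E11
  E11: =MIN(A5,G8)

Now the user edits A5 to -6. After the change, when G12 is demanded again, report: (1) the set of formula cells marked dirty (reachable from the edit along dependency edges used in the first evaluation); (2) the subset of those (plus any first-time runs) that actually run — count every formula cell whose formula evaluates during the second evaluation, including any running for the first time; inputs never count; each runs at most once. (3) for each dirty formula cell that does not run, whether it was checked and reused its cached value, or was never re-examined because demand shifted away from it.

Dirty set: A1, A4, A7, B4, B6, C2, C3, D2, D5, D10, E6, E11, F8, F10, G10, G12, H9, H10.
Run set: A1, A4, A7, B4, B6, C3, D2, D5, D10, E6, E11, F8, F10, G10, H9 (15 run).
Re-examined without running (cache reused): C2, G12, H10.
The important point: at C2 every value read last time is unchanged, so the dirty flag clears without a run.

Initial pass — values computed on the first demand:
  A9 = -(-7) = 7
  E10 = MAX(4, -7) = 4
  E11 = MIN(6, 4) = 4
  D2 = MIN(7, 4) = 4
  A1 = ABS(4) = 4
  F10 = -(4) = -4
  H9 = 4 - 4 = 0
  A4 = 0 + 4 = 4
  F8 = MAX(4, 0) = 4
  A7 = MIN(4, 4) = 4
  G10 = MAX(4, 6) = 6
  D10 = MIN(4, 6) = 4
  B6 = MIN(4, -4) = -4
  C3 = MIN(4, 4) = 4
  B4 = 4 - 4 = 0
  E6 = MAX(7, -4) = 7
  D5 = MAX(4, 7) = 7
  C2 = ABS(7) = 7
  H10 = MAX(7, 7) = 7
  G12 = 7 * 0 = 0

Second demand — change propagation:
  E11: re-runs because A5 6->-6; new result -6.
  D2: re-runs because E11 4->-6; new result -6.
  A1: re-runs because D2 4->-6; new result 6.
  F10: re-runs because E11 4->-6; new result 6.
  H9: re-runs because E11 4->-6; new result -10.
  A4: re-runs because H9 0->-10; A1 4->6; new result -4.
  F8: re-runs because D2 4->-6; H9 0->-10; new result -6.
  A7: re-runs because D2 4->-6; F8 4->-6; new result -6.
  G10: re-runs because A7 4->-6; A5 6->-6; new result -6.
  D10: re-runs because A1 4->6; G10 6->-6; new result -6.
  B6: re-runs because D10 4->-6; F10 -4->6; new result -6.
  C3: re-runs because D10 4->-6; new result -6.
  B4: re-runs because D10 4->-6; C3 4->-6; new result 0 (unchanged).
  E6: re-runs because B6 -4->-6; new result 7 (unchanged).
  D5: re-runs because A4 4->-4; new result 7 (unchanged).
  C2: re-examined; everything it read last time is the same (D5 unchanged) — cache 7 kept, no run.
  H10: re-examined; everything it read last time is the same (D5 unchanged, C2 unchanged) — cache 7 kept, no run.
  G12: re-examined; everything it read last time is the same (H10 unchanged, B4 unchanged) — cache 0 kept, no run.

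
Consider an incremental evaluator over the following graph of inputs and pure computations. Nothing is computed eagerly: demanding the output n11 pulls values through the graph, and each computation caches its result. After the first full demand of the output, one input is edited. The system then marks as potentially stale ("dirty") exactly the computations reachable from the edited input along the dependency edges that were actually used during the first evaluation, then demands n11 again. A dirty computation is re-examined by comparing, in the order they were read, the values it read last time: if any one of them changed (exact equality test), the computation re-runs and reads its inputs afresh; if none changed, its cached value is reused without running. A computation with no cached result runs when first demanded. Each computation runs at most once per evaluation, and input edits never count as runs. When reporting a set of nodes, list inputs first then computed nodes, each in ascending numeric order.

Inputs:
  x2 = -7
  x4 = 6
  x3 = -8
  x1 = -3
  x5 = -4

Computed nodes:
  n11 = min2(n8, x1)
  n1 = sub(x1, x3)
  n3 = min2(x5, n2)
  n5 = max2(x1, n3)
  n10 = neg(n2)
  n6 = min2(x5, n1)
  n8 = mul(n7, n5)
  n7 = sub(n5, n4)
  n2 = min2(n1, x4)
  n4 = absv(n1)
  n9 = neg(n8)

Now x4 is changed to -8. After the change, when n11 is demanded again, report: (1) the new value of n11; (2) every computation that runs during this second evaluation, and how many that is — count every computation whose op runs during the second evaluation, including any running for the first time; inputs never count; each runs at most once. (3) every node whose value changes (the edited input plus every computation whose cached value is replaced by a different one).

Initial pass — values computed on the first demand:
  n1 = sub(-3, -8) = 5
  n2 = min2(5, 6) = 5
  n3 = min2(-4, 5) = -4
  n4 = absv(5) = 5
  n5 = max2(-3, -4) = -3
  n7 = sub(-3, 5) = -8
  n8 = mul(-8, -3) = 24
  n11 = min2(24, -3) = -3

Second demand — change propagation:
  n2: re-runs because x4 6->-8; new result -8.
  n3: re-runs because n2 5->-8; new result -8.
  n5: re-runs because n3 -4->-8; new result -3 (unchanged).
  n7: re-examined; everything it read last time is the same (n5 unchanged, n4 unchanged) — cache -8 kept, no run.
  n8: re-examined; everything it read last time is the same (n7 unchanged, n5 unchanged) — cache 24 kept, no run.
  n11: re-examined; everything it read last time is the same (n8 unchanged, x1 unchanged) — cache -3 kept, no run.

The important point: n5 recomputes to an identical value, and the output ends up unchanged.

n11 now evaluates to -3.
Run set: n2, n3, n5 (3 run).
Changed values: x4, n2, n3.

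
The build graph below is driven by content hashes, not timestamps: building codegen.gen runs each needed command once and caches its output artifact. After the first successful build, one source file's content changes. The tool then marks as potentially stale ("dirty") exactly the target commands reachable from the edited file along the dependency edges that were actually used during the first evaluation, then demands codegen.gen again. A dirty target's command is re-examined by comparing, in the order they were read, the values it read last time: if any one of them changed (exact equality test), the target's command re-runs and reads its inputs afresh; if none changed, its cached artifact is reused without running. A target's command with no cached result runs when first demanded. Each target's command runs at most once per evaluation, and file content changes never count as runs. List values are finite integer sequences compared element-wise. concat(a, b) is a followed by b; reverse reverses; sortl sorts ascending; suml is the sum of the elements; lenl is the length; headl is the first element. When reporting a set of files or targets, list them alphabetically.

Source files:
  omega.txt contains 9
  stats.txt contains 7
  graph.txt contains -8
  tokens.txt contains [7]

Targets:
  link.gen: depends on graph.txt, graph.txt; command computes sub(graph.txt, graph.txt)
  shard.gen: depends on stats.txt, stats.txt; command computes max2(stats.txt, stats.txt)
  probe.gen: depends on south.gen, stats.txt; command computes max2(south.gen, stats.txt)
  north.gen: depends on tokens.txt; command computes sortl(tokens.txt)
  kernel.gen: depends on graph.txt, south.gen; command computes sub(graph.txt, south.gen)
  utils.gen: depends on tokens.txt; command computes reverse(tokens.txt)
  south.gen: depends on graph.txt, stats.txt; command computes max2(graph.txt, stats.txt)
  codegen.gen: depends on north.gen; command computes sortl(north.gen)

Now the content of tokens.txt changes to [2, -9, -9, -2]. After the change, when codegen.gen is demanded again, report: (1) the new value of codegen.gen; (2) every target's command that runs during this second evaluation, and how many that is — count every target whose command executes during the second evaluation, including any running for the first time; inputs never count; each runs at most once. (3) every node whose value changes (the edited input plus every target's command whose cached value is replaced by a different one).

Initial pass — values computed on the first demand:
  north.gen = sortl([7]) = [7]
  codegen.gen = sortl([7]) = [7]

Second demand — change propagation:
  north.gen: re-runs because tokens.txt [7]->[2, -9, -9, -2]; new result [-9, -9, -2, 2].
  codegen.gen: re-runs because north.gen [7]->[-9, -9, -2, 2]; new result [-9, -9, -2, 2].

codegen.gen now evaluates to [-9, -9, -2, 2].
Run set: codegen.gen, north.gen (2 run).
Changed values: codegen.gen, north.gen, tokens.txt.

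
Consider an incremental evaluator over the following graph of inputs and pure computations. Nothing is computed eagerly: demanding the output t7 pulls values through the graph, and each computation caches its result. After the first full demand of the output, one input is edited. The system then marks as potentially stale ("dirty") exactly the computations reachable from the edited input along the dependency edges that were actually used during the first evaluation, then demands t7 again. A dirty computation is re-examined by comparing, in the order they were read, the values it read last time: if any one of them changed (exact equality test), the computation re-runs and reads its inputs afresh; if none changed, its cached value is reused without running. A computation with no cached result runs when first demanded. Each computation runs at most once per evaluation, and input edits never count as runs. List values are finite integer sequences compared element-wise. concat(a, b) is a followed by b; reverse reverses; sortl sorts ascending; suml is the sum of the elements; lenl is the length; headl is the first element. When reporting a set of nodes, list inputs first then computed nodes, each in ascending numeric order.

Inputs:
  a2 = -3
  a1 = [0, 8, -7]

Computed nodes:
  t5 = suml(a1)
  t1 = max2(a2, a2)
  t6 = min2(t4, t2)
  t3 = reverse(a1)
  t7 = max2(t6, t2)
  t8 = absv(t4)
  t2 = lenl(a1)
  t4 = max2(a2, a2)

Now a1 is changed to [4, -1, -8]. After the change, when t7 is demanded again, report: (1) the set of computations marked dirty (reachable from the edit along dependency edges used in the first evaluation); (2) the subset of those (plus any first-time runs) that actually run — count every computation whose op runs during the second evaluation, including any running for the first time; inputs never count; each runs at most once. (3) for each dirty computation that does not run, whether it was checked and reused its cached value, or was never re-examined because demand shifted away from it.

Dirty set: t2, t6, t7.
Run set: t2 (1 run).
Re-examined without running (cache reused): t6, t7.
The important point: t2 recomputes to an identical value, and the output ends up unchanged.

Initial pass — values computed on the first demand:
  t2 = lenl([0, 8, -7]) = 3
  t4 = max2(-3, -3) = -3
  t6 = min2(-3, 3) = -3
  t7 = max2(-3, 3) = 3

Second demand — change propagation:
  t2: re-runs because a1 [0, 8, -7]->[4, -1, -8]; new result 3 (unchanged).
  t6: re-examined; everything it read last time is the same (t4 unchanged, t2 unchanged) — cache -3 kept, no run.
  t7: re-examined; everything it read last time is the same (t6 unchanged, t2 unchanged) — cache 3 kept, no run.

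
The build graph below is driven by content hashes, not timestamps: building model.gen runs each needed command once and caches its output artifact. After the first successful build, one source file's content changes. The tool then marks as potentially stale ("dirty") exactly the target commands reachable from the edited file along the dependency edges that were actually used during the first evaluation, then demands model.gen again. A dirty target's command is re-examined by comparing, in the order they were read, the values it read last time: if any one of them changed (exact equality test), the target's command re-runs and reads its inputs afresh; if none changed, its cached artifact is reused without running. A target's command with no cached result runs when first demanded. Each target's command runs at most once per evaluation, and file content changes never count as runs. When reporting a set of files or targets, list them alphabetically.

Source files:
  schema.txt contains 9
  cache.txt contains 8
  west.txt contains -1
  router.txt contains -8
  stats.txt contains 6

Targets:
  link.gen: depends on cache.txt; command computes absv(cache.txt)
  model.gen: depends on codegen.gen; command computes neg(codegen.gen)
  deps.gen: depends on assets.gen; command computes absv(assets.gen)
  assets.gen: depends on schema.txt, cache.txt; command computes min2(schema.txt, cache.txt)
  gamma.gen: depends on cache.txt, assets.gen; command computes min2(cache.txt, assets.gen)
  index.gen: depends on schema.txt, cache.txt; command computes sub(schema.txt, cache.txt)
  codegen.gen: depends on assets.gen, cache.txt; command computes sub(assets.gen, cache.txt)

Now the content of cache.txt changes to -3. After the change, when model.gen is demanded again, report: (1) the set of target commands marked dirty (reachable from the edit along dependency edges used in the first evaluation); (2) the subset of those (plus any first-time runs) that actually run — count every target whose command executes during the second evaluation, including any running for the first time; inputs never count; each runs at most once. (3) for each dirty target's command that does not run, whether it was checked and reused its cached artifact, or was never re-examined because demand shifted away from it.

Dirty set: assets.gen, codegen.gen, model.gen.
Run set: assets.gen, codegen.gen (2 run).
Re-examined without running (cache reused): model.gen.
The important point: codegen.gen recomputes to an identical value, and the output ends up unchanged.

Initial pass — values computed on the first demand:
  assets.gen = min2(9, 8) = 8
  codegen.gen = sub(8, 8) = 0
  model.gen = neg(0) = 0

Second demand — change propagation:
  assets.gen: re-runs because cache.txt 8->-3; new result -3.
  codegen.gen: re-runs because assets.gen 8->-3; cache.txt 8->-3; new result 0 (unchanged).
  model.gen: re-examined; everything it read last time is the same (codegen.gen unchanged) — cache 0 kept, no run.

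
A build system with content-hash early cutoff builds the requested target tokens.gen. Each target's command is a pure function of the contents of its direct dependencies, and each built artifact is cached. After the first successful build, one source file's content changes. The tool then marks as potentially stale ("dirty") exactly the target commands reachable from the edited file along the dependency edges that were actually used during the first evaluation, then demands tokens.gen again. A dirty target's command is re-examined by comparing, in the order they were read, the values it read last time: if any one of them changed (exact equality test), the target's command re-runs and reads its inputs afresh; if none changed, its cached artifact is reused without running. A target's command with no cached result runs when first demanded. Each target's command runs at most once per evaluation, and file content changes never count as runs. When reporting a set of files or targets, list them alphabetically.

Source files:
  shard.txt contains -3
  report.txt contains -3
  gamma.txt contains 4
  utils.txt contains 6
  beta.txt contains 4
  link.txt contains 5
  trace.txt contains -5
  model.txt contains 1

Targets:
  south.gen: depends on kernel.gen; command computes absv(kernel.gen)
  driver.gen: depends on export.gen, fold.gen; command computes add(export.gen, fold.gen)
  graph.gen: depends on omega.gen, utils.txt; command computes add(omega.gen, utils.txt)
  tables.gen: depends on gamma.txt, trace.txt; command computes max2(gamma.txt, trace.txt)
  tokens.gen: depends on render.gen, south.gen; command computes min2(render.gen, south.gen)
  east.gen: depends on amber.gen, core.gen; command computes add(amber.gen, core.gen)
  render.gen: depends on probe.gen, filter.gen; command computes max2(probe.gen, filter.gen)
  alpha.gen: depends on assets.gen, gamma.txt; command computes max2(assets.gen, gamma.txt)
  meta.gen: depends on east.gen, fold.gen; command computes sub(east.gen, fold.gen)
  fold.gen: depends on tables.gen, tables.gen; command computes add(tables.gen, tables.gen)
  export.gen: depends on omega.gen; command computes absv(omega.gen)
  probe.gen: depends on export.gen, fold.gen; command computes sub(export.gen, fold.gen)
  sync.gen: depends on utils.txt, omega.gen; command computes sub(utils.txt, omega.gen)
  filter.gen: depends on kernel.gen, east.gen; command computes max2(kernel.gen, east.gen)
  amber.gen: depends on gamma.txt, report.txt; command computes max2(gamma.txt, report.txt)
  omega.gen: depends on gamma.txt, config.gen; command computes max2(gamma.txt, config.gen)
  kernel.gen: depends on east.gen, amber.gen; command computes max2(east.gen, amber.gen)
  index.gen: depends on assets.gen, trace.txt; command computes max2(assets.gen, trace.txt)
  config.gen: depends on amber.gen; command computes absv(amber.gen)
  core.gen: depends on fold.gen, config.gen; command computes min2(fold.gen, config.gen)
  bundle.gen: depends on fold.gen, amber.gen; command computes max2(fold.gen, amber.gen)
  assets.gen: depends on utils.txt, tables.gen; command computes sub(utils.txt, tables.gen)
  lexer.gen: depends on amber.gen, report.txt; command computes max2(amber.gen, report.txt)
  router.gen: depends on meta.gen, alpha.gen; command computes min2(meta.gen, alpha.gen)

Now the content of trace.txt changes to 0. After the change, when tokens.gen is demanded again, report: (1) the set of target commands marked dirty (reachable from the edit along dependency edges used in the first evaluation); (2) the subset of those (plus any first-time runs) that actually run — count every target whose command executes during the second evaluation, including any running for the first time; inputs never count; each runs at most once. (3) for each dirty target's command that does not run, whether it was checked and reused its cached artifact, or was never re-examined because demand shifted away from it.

Marked dirty: core.gen, east.gen, filter.gen, fold.gen, kernel.gen, probe.gen, render.gen, south.gen, tables.gen, tokens.gen.
Target commands that run: tables.gen — 1 in total.
Checked but reused from cache: core.gen, east.gen, filter.gen, fold.gen, kernel.gen, probe.gen, render.gen, south.gen, tokens.gen.
Key observation: the change is absorbed at tables.gen — it re-runs but produces the same value, and the output's value is unchanged.

First evaluation (everything demanded from the output):
  amber.gen = max2(4, -3) = 4
  config.gen = absv(4) = 4
  omega.gen = max2(4, 4) = 4
  export.gen = absv(4) = 4
  tables.gen = max2(4, -5) = 4
  fold.gen = add(4, 4) = 8
  core.gen = min2(8, 4) = 4
  east.gen = add(4, 4) = 8
  kernel.gen = max2(8, 4) = 8
  filter.gen = max2(8, 8) = 8
  probe.gen = sub(4, 8) = -4
  render.gen = max2(-4, 8) = 8
  south.gen = absv(8) = 8
  tokens.gen = min2(8, 8) = 8

Propagation after the edit:
  tables.gen: runs — trace.txt -5->0; result 4 (same value as before).
  fold.gen: checked — values it read are unchanged (tables.gen unchanged, tables.gen unchanged); reused cached 8 without running.
  core.gen: checked — values it read are unchanged (fold.gen unchanged, config.gen unchanged); reused cached 4 without running.
  east.gen: checked — values it read are unchanged (amber.gen unchanged, core.gen unchanged); reused cached 8 without running.
  kernel.gen: checked — values it read are unchanged (east.gen unchanged, amber.gen unchanged); reused cached 8 without running.
  filter.gen: checked — values it read are unchanged (kernel.gen unchanged, east.gen unchanged); reused cached 8 without running.
  probe.gen: checked — values it read are unchanged (export.gen unchanged, fold.gen unchanged); reused cached -4 without running.
  render.gen: checked — values it read are unchanged (probe.gen unchanged, filter.gen unchanged); reused cached 8 without running.
  south.gen: checked — values it read are unchanged (kernel.gen unchanged); reused cached 8 without running.
  tokens.gen: checked — values it read are unchanged (render.gen unchanged, south.gen unchanged); reused cached 8 without running.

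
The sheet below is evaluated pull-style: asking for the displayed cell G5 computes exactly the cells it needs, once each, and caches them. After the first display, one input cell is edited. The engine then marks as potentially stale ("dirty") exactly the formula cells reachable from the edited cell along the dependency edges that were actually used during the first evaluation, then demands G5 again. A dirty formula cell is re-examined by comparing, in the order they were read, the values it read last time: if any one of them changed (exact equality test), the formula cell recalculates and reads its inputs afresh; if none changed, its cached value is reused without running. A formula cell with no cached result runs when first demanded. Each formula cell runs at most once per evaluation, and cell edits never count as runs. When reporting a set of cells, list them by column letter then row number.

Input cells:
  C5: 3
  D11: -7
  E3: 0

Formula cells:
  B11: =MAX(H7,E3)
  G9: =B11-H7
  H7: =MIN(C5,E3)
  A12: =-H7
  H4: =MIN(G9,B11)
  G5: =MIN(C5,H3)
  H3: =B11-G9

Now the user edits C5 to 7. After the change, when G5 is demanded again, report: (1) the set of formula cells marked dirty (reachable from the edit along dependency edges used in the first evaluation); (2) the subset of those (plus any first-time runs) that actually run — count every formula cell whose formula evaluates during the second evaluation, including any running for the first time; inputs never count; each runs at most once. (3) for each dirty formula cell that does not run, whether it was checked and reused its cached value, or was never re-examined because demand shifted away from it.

The edit dirties: B11, G5, G9, H3, H7.
2 formula cells run: G5, H7.
Cache hits after checking: B11, G9, H3.
Note where the cutoff bites: B11 is checked, finds nothing changed, and keeps its cache.

First demand of the output computes:
  H7 = MIN(3, 0) = 0
  B11 = MAX(0, 0) = 0
  G9 = 0 - 0 = 0
  H3 = 0 - 0 = 0
  G5 = MIN(3, 0) = 0

After the edit, cleaning proceeds:
  H7: a read changed (C5 3->7) — executes, giving 0 — identical to its old value.
  B11: dirty, but its reads are unchanged (H7 unchanged, E3 unchanged); cached 0 stands.
  G9: dirty, but its reads are unchanged (B11 unchanged, H7 unchanged); cached 0 stands.
  H3: dirty, but its reads are unchanged (B11 unchanged, G9 unchanged); cached 0 stands.
  G5: a read changed (C5 3->7) — executes, giving 0 — identical to its old value.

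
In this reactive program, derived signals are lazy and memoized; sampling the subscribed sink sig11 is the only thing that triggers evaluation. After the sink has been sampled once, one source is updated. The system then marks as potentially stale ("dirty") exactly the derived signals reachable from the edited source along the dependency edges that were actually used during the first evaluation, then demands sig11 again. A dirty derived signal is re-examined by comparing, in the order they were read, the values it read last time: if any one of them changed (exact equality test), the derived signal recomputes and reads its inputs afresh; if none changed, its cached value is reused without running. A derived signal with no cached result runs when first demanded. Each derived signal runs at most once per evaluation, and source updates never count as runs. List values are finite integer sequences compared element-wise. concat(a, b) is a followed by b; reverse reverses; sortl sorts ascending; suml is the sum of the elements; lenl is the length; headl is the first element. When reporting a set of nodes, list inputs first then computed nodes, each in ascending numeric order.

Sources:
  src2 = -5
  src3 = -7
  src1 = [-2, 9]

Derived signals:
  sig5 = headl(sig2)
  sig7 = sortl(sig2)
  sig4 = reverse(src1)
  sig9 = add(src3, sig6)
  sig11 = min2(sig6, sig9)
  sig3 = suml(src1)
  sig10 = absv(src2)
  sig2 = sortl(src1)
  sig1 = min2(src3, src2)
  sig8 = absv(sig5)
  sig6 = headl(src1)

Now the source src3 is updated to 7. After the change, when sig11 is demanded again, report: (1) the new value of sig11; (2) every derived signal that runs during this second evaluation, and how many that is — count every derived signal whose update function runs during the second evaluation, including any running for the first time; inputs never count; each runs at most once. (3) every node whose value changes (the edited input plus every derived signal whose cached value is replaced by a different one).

First demand of the output computes:
  sig6 = headl([-2, 9]) = -2
  sig9 = add(-7, -2) = -9
  sig11 = min2(-2, -9) = -9

After the edit, cleaning proceeds:
  sig9: a read changed (src3 -7->7) — executes, giving 5.
  sig11: a read changed (sig9 -9->5) — executes, giving -2.

Demanding sig11 again yields -2.
2 derived signals run: sig9, sig11.
The nodes whose values change: src3, sig9, sig11.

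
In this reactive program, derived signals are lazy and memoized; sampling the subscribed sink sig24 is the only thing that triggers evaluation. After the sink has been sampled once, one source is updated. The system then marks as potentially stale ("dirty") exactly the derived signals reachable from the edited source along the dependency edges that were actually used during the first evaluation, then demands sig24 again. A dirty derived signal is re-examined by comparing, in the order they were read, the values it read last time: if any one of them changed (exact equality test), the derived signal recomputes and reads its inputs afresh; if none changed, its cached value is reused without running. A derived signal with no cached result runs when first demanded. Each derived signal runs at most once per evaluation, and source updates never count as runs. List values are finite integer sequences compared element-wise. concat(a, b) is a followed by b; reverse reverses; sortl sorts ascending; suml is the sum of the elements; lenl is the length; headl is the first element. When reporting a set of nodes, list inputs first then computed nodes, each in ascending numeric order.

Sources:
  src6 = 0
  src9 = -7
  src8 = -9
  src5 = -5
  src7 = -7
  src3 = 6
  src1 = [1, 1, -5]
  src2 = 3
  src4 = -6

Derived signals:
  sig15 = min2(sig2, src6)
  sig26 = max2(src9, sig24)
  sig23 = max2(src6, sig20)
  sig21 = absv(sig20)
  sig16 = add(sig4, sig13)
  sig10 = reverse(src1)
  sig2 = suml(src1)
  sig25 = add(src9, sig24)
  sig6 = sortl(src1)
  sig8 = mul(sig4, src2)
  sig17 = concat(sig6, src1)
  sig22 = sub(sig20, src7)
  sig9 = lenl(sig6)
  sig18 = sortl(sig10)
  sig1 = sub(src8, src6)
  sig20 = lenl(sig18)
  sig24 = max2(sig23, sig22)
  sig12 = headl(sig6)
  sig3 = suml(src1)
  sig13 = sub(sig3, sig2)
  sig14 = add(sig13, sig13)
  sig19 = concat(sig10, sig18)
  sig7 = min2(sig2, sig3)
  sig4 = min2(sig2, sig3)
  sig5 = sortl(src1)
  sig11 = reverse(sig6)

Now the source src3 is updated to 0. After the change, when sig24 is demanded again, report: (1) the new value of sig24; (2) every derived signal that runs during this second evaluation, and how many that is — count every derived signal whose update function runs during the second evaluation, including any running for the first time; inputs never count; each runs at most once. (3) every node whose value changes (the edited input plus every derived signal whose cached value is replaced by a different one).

First demand of the output computes:
  sig10 = reverse([1, 1, -5]) = [-5, 1, 1]
  sig18 = sortl([-5, 1, 1]) = [-5, 1, 1]
  sig20 = lenl([-5, 1, 1]) = 3
  sig22 = sub(3, -7) = 10
  sig23 = max2(0, 3) = 3
  sig24 = max2(3, 10) = 10

After the edit, cleaning proceeds:
  no node depends on src3 at all; the second demand re-runs nothing.

Note the shortcut — nothing in the graph depends on src3 at all, so no recomputation happens.

Demanding sig24 again yields 10.
0 derived signals run: none.
The nodes whose values change: src3.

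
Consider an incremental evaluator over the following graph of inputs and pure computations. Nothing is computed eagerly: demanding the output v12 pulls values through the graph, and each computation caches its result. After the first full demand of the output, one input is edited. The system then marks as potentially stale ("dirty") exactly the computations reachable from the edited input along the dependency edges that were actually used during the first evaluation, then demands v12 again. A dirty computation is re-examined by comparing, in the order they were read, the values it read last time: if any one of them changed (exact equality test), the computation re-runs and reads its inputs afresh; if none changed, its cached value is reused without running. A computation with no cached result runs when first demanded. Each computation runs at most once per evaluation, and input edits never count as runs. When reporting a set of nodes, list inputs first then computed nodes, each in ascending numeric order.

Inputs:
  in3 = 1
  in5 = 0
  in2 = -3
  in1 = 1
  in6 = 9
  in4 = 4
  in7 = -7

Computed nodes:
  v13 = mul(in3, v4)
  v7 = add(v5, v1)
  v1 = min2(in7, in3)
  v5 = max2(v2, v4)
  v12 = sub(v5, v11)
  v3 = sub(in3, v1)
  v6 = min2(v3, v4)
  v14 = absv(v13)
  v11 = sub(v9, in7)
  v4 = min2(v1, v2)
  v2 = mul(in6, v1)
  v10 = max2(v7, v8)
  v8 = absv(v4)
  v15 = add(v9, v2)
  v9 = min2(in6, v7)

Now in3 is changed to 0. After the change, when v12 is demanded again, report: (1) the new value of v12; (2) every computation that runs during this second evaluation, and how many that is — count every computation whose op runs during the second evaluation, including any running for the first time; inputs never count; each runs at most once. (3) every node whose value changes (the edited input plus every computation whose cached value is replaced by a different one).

v12 now evaluates to 0.
Run set: v1 (1 run).
Changed values: in3.
The important point: v1 recomputes to an identical value, and the output ends up unchanged.

Initial pass — values computed on the first demand:
  v1 = min2(-7, 1) = -7
  v2 = mul(9, -7) = -63
  v4 = min2(-7, -63) = -63
  v5 = max2(-63, -63) = -63
  v7 = add(-63, -7) = -70
  v9 = min2(9, -70) = -70
  v11 = sub(-70, -7) = -63
  v12 = sub(-63, -63) = 0

Second demand — change propagation:
  v1: re-runs because in3 1->0; new result -7 (unchanged).
  v2: re-examined; everything it read last time is the same (in6 unchanged, v1 unchanged) — cache -63 kept, no run.
  v4: re-examined; everything it read last time is the same (v1 unchanged, v2 unchanged) — cache -63 kept, no run.
  v5: re-examined; everything it read last time is the same (v2 unchanged, v4 unchanged) — cache -63 kept, no run.
  v7: re-examined; everything it read last time is the same (v5 unchanged, v1 unchanged) — cache -70 kept, no run.
  v9: re-examined; everything it read last time is the same (in6 unchanged, v7 unchanged) — cache -70 kept, no run.
  v11: re-examined; everything it read last time is the same (v9 unchanged, in7 unchanged) — cache -63 kept, no run.
  v12: re-examined; everything it read last time is the same (v5 unchanged, v11 unchanged) — cache 0 kept, no run.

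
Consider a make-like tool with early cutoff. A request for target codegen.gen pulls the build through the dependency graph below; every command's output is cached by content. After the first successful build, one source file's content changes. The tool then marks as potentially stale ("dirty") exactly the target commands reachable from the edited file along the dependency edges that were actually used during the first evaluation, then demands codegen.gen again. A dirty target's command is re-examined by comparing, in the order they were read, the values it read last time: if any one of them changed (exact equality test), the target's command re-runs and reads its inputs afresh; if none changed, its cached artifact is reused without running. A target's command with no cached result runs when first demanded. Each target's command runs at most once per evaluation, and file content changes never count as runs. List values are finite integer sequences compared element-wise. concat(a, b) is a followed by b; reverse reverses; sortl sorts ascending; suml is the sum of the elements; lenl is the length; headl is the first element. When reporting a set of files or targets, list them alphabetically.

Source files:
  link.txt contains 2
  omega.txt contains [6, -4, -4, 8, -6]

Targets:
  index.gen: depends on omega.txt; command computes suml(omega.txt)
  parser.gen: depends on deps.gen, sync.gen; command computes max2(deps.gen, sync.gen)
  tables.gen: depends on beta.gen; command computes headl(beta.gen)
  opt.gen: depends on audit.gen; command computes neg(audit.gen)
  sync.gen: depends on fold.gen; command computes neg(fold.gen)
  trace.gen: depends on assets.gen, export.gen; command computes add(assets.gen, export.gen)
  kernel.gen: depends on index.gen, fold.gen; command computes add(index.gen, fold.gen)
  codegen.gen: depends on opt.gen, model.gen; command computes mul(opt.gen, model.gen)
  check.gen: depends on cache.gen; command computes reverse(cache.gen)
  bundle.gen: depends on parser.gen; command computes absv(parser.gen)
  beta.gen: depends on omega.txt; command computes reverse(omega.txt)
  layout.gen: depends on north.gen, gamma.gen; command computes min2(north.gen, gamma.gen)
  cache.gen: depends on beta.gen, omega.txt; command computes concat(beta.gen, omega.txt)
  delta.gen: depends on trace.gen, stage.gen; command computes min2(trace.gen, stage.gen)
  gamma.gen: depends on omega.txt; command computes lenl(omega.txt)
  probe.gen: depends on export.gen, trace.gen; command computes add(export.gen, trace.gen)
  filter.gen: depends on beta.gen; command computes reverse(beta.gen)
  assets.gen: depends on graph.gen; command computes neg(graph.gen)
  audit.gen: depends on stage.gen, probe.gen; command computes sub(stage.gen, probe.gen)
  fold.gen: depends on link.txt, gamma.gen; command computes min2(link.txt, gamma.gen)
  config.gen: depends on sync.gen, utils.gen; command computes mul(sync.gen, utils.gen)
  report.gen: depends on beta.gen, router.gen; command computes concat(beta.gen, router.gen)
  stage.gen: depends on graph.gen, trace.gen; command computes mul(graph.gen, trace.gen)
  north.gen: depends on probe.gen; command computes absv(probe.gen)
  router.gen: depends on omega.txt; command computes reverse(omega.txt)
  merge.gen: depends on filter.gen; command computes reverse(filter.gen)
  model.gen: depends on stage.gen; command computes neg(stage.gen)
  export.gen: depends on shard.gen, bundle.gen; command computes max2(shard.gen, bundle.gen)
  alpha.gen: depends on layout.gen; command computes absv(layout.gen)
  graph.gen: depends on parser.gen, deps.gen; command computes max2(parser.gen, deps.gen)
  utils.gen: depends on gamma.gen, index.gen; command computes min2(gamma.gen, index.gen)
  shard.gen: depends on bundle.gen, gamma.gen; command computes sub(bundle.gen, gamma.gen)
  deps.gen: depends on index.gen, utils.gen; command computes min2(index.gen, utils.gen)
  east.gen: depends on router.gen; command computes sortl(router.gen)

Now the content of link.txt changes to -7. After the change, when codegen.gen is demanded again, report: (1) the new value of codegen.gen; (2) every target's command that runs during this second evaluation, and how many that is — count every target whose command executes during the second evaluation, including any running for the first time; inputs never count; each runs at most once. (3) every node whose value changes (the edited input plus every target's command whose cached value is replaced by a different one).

Demanding codegen.gen again yields 0.
14 target commands run: assets.gen, audit.gen, bundle.gen, codegen.gen, export.gen, fold.gen, graph.gen, opt.gen, parser.gen, probe.gen, shard.gen, stage.gen, sync.gen, trace.gen.
The nodes whose values change: assets.gen, audit.gen, bundle.gen, export.gen, fold.gen, graph.gen, link.txt, opt.gen, parser.gen, probe.gen, shard.gen, sync.gen.
Note where the cutoff bites: model.gen is checked, finds nothing changed, and keeps its cache.

First demand of the output computes:
  gamma.gen = lenl([6, -4, -4, 8, -6]) = 5
  fold.gen = min2(2, 5) = 2
  index.gen = suml([6, -4, -4, 8, -6]) = 0
  sync.gen = neg(2) = -2
  utils.gen = min2(5, 0) = 0
  deps.gen = min2(0, 0) = 0
  parser.gen = max2(0, -2) = 0
  bundle.gen = absv(0) = 0
  graph.gen = max2(0, 0) = 0
  assets.gen = neg(0) = 0
  shard.gen = sub(0, 5) = -5
  export.gen = max2(-5, 0) = 0
  trace.gen = add(0, 0) = 0
  probe.gen = add(0, 0) = 0
  stage.gen = mul(0, 0) = 0
  audit.gen = sub(0, 0) = 0
  model.gen = neg(0) = 0
  opt.gen = neg(0) = 0
  codegen.gen = mul(0, 0) = 0

After the edit, cleaning proceeds:
  fold.gen: a read changed (link.txt 2->-7) — executes, giving -7.
  sync.gen: a read changed (fold.gen 2->-7) — executes, giving 7.
  parser.gen: a read changed (sync.gen -2->7) — executes, giving 7.
  bundle.gen: a read changed (parser.gen 0->7) — executes, giving 7.
  graph.gen: a read changed (parser.gen 0->7) — executes, giving 7.
  assets.gen: a read changed (graph.gen 0->7) — executes, giving -7.
  shard.gen: a read changed (bundle.gen 0->7) — executes, giving 2.
  export.gen: a read changed (shard.gen -5->2; bundle.gen 0->7) — executes, giving 7.
  trace.gen: a read changed (assets.gen 0->-7; export.gen 0->7) — executes, giving 0 — identical to its old value.
  probe.gen: a read changed (export.gen 0->7) — executes, giving 7.
  stage.gen: a read changed (graph.gen 0->7) — executes, giving 0 — identical to its old value.
  audit.gen: a read changed (probe.gen 0->7) — executes, giving -7.
  model.gen: dirty, but its reads are unchanged (stage.gen unchanged); cached 0 stands.
  opt.gen: a read changed (audit.gen 0->-7) — executes, giving 7.
  codegen.gen: a read changed (opt.gen 0->7) — executes, giving 0 — identical to its old value.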